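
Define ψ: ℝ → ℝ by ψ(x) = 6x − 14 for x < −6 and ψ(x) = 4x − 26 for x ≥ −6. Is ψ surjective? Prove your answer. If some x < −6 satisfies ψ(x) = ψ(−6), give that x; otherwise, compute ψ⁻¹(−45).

Both pieces are strictly increasing (slopes 6 and 4), so each is injective on its own interval.
The left piece maps (−∞, −6) onto (−∞, −50); the right piece maps [−6, ∞) onto [−50, ∞).
These images together cover ℝ, so ψ is surjective.
Because the two images are disjoint, no x < −6 has ψ(x) = ψ(−6), so we compute ψ⁻¹(−45): −45 lies in [−50, ∞), so solve 4x − 26 = −45: x = (−45 + 26)/4 = −19/4.

-19/4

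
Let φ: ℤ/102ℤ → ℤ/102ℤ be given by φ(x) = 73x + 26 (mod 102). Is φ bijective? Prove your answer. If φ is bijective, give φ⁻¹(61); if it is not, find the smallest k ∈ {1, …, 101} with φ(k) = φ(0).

41

Recall that injectivity means: for all u, v in the domain, φ(u) = φ(v) implies u = v.
If φ(u) = φ(v), then 73u ≡ 73v (mod 102). Because gcd(73, 102) = 1, we may cancel 73 to get u ≡ v (mod 102).
We now compute 73⁻¹ mod 102 explicitly. Euclid's algorithm: 102 = 1·73 + 29, 73 = 2·29 + 15, 29 = 1·15 + 14, 15 = 1·14 + 1; back-substituting gives 1 = 7·73 − 5·102, so 73⁻¹ ≡ 7 (mod 102).
Then y ↦ 7(y − 26) is a two-sided inverse to φ, so every y ∈ ℤ/102ℤ has a preimage.
Therefore φ is bijective.
Since φ is bijective, we compute φ⁻¹(61): solve 73x + 26 ≡ 61 (mod 102), i.e. 73x ≡ 35 (mod 102).
Multiplying by 73⁻¹ = 7 gives x ≡ 7·35 = 245 = 2·102 + 41 ≡ 41 (mod 102).
Check: φ(41) = 73·41 + 26 = 3019 = 29·102 + 61 ≡ 61 (mod 102).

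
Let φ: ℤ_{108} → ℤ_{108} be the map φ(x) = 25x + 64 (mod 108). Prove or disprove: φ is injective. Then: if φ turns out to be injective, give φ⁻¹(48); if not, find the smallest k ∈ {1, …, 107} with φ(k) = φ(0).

8

Suppose φ(x_1) = φ(x_2) in ℤ_{108}. Then 25x_1 + 64 ≡ 25x_2 + 64 (mod 108), so 25(x_1 − x_2) ≡ 0 (mod 108).
Since gcd(25, 108) = 1, 25 is invertible modulo 108, hence x_1 − x_2 ≡ 0 (mod 108), i.e. x_1 = x_2.
Therefore φ is injective.
We now compute 25⁻¹ mod 108 explicitly. Euclid's algorithm: 108 = 4·25 + 8, 25 = 3·8 + 1; back-substituting gives 1 = 13·25 − 3·108, so 25⁻¹ ≡ 13 (mod 108).
Since φ is injective, we find φ⁻¹(48): we need 25x ≡ 48 − 64 ≡ 92 (mod 108). Using 25⁻¹ = 13: x ≡ 13·92 = 1196 = 11·108 + 8, so x = 8.
Check: φ(8) = 25·8 + 64 = 264 = 2·108 + 48 ≡ 48 (mod 108).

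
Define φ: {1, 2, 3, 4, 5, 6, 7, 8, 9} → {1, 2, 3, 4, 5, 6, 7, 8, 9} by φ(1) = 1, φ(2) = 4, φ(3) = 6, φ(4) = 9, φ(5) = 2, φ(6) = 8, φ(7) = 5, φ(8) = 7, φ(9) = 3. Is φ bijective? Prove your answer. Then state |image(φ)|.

The values 1, 4, 6, 9, 2, 8, 5, 7, 3 are a permutation of {1, 2, 3, 4, 5, 6, 7, 8, 9}: each element appears exactly once.
So φ is injective and surjective, hence bijective.
The image of φ is {1, 2, 3, 4, 5, 6, 7, 8, 9}, which has 9 elements.

9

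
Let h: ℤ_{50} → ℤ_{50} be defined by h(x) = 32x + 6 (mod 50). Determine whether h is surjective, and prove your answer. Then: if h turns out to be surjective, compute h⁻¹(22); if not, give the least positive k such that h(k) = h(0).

25

Since gcd(32, 50) = 2, we have 32x ≡ 0 (mod 2) for all x, so h(x) ≡ 0 (mod 2).
But 1 ≢ 0 (mod 2), so 1 ∈ ℤ_{50} has no preimage. Therefore h is not surjective.
Since h is not surjective, we find the least positive k with h(k) = h(0): this means 32k ≡ 0 (mod 50), i.e. 50 ∣ 32k. Since gcd(32, 50) = 2, dividing through by 2 this holds exactly when 25 ∣ 16k, and as gcd(16, 25) = 1, exactly when 25 ∣ k.
The smallest positive such k is 25.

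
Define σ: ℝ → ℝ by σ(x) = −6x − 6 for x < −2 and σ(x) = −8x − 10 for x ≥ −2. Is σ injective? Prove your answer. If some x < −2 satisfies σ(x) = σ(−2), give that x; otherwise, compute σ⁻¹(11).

-17/6

Both pieces are strictly decreasing (slopes −6 and −8), so each is injective on its own interval.
The left piece maps (−∞, −2) onto (6, ∞); the right piece maps [−2, ∞) onto (−∞, 6].
These images are disjoint, so no value is attained by both pieces. Hence σ is injective.
Because the two images are disjoint, no x < −2 has σ(x) = σ(−2), so we compute σ⁻¹(11): 11 lies in (6, ∞), so solve −6x − 6 = 11: x = (11 + 6)/(−6) = −17/6.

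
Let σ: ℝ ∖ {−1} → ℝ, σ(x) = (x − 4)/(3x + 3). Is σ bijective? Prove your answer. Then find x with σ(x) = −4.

-8/13

If σ(x) = 1/3, cross-multiplying gives 3(x − 4) = 1(3x + 3), which simplifies to −12 = 3 — false.  So 1/3 has no preimage and σ is not surjective.
Therefore σ is not bijective.
Solving σ(x) = −4: cross-multiplying gives x − 4 = −4(3x + 3), which rearranges to 13x = −8, so x = −8/13.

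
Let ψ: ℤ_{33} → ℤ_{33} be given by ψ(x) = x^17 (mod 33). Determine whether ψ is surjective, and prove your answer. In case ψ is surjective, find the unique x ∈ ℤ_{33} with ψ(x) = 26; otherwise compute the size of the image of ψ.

Computing x^17 mod 33 for each x (by repeated squaring, reducing mod 33 at every step), the values ψ(0), ψ(1), …, ψ(32) are: 0, 1, 29, 9, 16, 14, 30, 28, 2, 15, 10, 11, 12, 7, 20, 27, 25, 8, 6, 13, 26, 21, 22, 23, 18, 31, 5, 3, 19, 17, 24, 4, 32.
Every element of ℤ_{33} appears exactly once in this list, so ψ is a bijection, and in particular surjective.
Since ψ is surjective, we read off the preimage of 26 from the same table: ψ(20) = 26, so ψ⁻¹(26) = 20.

20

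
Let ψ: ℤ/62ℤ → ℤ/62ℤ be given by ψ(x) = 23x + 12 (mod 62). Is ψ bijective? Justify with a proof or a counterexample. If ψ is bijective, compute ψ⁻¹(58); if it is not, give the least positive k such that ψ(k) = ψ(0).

If ψ(u) = ψ(v), then 23u ≡ 23v (mod 62). Because gcd(23, 62) = 1, we may cancel 23 to get u ≡ v (mod 62).
We now compute 23⁻¹ mod 62 explicitly. Euclid's algorithm: 62 = 2·23 + 16, 23 = 1·16 + 7, 16 = 2·7 + 2, 7 = 3·2 + 1; back-substituting gives 1 = 27·23 − 10·62, so 23⁻¹ ≡ 27 (mod 62).
For any y ∈ ℤ/62ℤ, x = 27(y − 12) mod 62 satisfies ψ(x) = 23·27(y − 12) + 12 ≡ y (since 23·27 ≡ 1 mod 62). So every y has a preimage.
Hence ψ is bijective.
Since ψ is bijective, we find ψ⁻¹(58): we need 23x ≡ 58 − 12 ≡ 46 (mod 62). Using 23⁻¹ = 27: x ≡ 27·46 = 1242 = 20·62 + 2, so x = 2.
Check: ψ(2) = 23·2 + 12 = 58 ≡ 58 (mod 62).

2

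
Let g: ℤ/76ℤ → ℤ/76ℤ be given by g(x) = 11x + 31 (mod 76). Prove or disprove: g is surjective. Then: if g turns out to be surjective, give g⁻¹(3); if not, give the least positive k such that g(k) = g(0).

Since gcd(11, 76) = 1, 11 is invertible modulo 76. Euclid's algorithm: 76 = 6·11 + 10, 11 = 1·10 + 1; back-substituting gives 1 = 7·11 − 1·76, so 11⁻¹ ≡ 7 (mod 76).
For any y ∈ ℤ/76ℤ, x = 7(y − 31) mod 76 satisfies g(x) = 11·7(y − 31) + 31 ≡ y (since 11·7 ≡ 1 mod 76). So every y has a preimage.
Hence g is surjective.
Since g is surjective, we compute g⁻¹(3): solve 11x + 31 ≡ 3 (mod 76), i.e. 11x ≡ 48 (mod 76).
Multiplying by 11⁻¹ = 7 gives x ≡ 7·48 = 336 = 4·76 + 32 ≡ 32 (mod 76).
Check: g(32) = 11·32 + 31 = 383 = 5·76 + 3 ≡ 3 (mod 76).

32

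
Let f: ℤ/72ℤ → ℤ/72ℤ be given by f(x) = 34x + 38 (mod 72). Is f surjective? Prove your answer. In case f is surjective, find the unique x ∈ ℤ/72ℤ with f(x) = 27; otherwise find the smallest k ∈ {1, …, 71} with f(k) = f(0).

36

Since gcd(34, 72) = 2, we have 34x ≡ 0 (mod 2) for all x, so f(x) ≡ 0 (mod 2).
But 1 ≢ 0 (mod 2), so 1 ∈ ℤ/72ℤ has no preimage. Thus f is not surjective.
Since f is not surjective, we find the least positive k with f(k) = f(0): this means 34k ≡ 0 (mod 72), i.e. 72 ∣ 34k. Since gcd(34, 72) = 2, dividing through by 2 this holds exactly when 36 ∣ 17k, and as gcd(17, 36) = 1, exactly when 36 ∣ k.
The smallest positive such k is 36.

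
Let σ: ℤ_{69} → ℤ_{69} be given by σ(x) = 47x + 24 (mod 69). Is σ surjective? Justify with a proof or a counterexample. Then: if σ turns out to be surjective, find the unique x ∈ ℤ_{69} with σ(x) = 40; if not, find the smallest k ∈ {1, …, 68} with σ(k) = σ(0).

62

Recall: surjectivity means every element of the codomain has a preimage under σ.
Since gcd(47, 69) = 1, 47 is invertible modulo 69. Euclid's algorithm: 69 = 1·47 + 22, 47 = 2·22 + 3, 22 = 7·3 + 1; back-substituting gives 1 = 47·47 − 32·69, so 47⁻¹ ≡ 47 (mod 69).
Then y ↦ 47(y − 24) is a two-sided inverse to σ, so every y ∈ ℤ_{69} has a preimage.
Hence σ is surjective.
Since σ is surjective, we compute σ⁻¹(40): solve 47x + 24 ≡ 40 (mod 69), i.e. 47x ≡ 16 (mod 69).
Multiplying by 47⁻¹ = 47 gives x ≡ 47·16 = 752 = 10·69 + 62 ≡ 62 (mod 69).
Check: σ(62) = 47·62 + 24 = 2938 = 42·69 + 40 ≡ 40 (mod 69).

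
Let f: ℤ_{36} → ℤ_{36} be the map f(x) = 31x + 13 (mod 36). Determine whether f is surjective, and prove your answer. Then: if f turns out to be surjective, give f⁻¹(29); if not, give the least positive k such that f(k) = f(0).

4

Recall: f is surjective if every y in the codomain equals f(x) for some x in the domain.
Since gcd(31, 36) = 1, 31 is invertible modulo 36. Euclid's algorithm: 36 = 1·31 + 5, 31 = 6·5 + 1; back-substituting gives 1 = 7·31 − 6·36, so 31⁻¹ ≡ 7 (mod 36).
For any y ∈ ℤ_{36}, x = 7(y − 13) mod 36 satisfies f(x) = 31·7(y − 13) + 13 ≡ y (since 31·7 ≡ 1 mod 36). So every y has a preimage.
Hence f is surjective.
Since f is surjective, we find f⁻¹(29): we need 31x ≡ 29 − 13 ≡ 16 (mod 36). Using 31⁻¹ = 7: x ≡ 7·16 = 112 = 3·36 + 4, so x = 4.
Check: f(4) = 31·4 + 13 = 137 = 3·36 + 29 ≡ 29 (mod 36).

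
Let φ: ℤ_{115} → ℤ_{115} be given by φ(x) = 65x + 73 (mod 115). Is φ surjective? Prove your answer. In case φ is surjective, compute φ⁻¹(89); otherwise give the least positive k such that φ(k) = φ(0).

Since gcd(65, 115) = 5, we have 65x ≡ 0 (mod 5) for all x, so φ(x) ≡ 3 (mod 5).
But 0 ≢ 3 (mod 5), so 0 ∈ ℤ_{115} has no preimage. Hence φ is not surjective.
Since φ is not surjective, we find the least positive k with φ(k) = φ(0): this means 65k ≡ 0 (mod 115), i.e. 115 ∣ 65k. Since gcd(65, 115) = 5, dividing through by 5 this holds exactly when 23 ∣ 13k, and as gcd(13, 23) = 1, exactly when 23 ∣ k.
The smallest positive such k is 23.

23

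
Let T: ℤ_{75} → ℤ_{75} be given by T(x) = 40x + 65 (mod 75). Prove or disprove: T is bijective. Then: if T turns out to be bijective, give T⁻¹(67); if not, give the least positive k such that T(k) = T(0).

We have gcd(40, 75) = 5 > 1. Taking a = 0 and b = 15: T(0) = 65 and T(15) = 40·15 + 65 = 665 ≡ 65 (mod 75).
So T(0) = T(15) while 0 ≠ 15, so T is not injective, hence not bijective.
Since T is not bijective, we find the least positive k with T(k) = T(0): this means 40k ≡ 0 (mod 75), i.e. 75 ∣ 40k. Since gcd(40, 75) = 5, dividing through by 5 this holds exactly when 15 ∣ 8k, and as gcd(8, 15) = 1, exactly when 15 ∣ k.
The smallest positive such k is 15.

15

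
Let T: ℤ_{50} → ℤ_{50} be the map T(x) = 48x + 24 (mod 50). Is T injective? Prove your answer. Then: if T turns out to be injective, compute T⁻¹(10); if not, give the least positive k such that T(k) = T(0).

By definition, T is injective when T(u) = T(v) forces u = v.
We have gcd(48, 50) = 2 > 1. Taking u = 0 and v = 25: T(0) = 24 and T(25) = 48·25 + 24 = 1224 ≡ 24 (mod 50).
So T(0) = T(25) while 0 ≠ 25, therefore T is not injective.
Since T is not injective, we find the least positive k with T(k) = T(0): this means 48k ≡ 0 (mod 50), i.e. 50 ∣ 48k. Since gcd(48, 50) = 2, dividing through by 2 this holds exactly when 25 ∣ 24k, and as gcd(24, 25) = 1, exactly when 25 ∣ k.
The smallest positive such k is 25.

25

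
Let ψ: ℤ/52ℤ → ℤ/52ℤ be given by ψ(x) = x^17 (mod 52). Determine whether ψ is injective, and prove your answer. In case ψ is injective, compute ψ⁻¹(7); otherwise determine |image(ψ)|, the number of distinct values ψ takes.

ψ(0) = 0^17 = 0.
ψ(26): Repeated squaring mod 52: 26^1 ≡ 26, 26^2 ≡ 26² = 676 ≡ 0, 26^4 ≡ 0² = 0, 26^8 ≡ 0² = 0, 26^16 ≡ 0² = 0. Since 17 = 16 + 1, 26^17 ≡ 0·26: 0·26 = 0. So 26^17 ≡ 0 (mod 52).
So ψ(0) = ψ(26) = 0 while 0 ≠ 26, thus ψ is not injective.
Since ψ is not injective, we determine |image(ψ)|. Computing x^17 mod 52 for each x (by repeated squaring, reducing mod 52 at every step), the values ψ(0), ψ(1), …, ψ(51) are: 0, 1, 32, 35, 36, 5, 28, 11, 8, 29, 4, 7, 12, 13, 40, 19, 48, 49, 44, 15, 24, 21, 16, 43, 20, 25, 0, 27, 32, 9, 36, 31, 28, 37, 8, 3, 4, 33, 12, 39, 40, 45, 48, 23, 44, 41, 24, 47, 16, 17, 20, 51.
The distinct values are {0, 1, 3, 4, 5, 7, 8, 9, 11, 12, 13, 15, 16, 17, 19, 20, 21, 23, 24, 25, 27, 28, 29, 31, 32, 33, 35, 36, 37, 39, 40, 41, 43, 44, 45, 47, 48, 49, 51}; there are 39 of them.

39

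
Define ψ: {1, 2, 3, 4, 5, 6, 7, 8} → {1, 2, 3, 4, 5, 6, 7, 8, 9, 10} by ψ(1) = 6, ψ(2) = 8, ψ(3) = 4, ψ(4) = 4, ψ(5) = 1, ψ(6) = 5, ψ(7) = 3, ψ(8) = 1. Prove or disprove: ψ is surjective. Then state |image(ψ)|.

6

No element maps to 2, so ψ is not surjective.
The image of ψ is {1, 3, 4, 5, 6, 8}, which has 6 elements.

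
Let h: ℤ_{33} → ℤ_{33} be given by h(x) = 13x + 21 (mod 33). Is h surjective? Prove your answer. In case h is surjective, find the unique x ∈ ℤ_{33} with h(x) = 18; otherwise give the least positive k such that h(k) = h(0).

15

Since gcd(13, 33) = 1, 13 is invertible modulo 33. Euclid's algorithm: 33 = 2·13 + 7, 13 = 1·7 + 6, 7 = 1·6 + 1; back-substituting gives 1 = 28·13 − 11·33, so 13⁻¹ ≡ 28 (mod 33).
Then y ↦ 28(y − 21) is a two-sided inverse to h, so every y ∈ ℤ_{33} has a preimage.
So h is surjective.
Since h is surjective, we compute h⁻¹(18): solve 13x + 21 ≡ 18 (mod 33), i.e. 13x ≡ 30 (mod 33).
Multiplying by 13⁻¹ = 28 gives x ≡ 28·30 = 840 = 25·33 + 15 ≡ 15 (mod 33).
Check: h(15) = 13·15 + 21 = 216 = 6·33 + 18 ≡ 18 (mod 33).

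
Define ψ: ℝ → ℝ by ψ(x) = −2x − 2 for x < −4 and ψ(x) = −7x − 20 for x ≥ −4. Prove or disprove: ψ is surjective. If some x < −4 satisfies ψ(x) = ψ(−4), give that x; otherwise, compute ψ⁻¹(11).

-5

Both pieces are strictly decreasing (slopes −2 and −7), so each is injective on its own interval.
The left piece maps (−∞, −4) onto (6, ∞); the right piece maps [−4, ∞) onto (−∞, 8].
The union (6, ∞) ∪ (−∞, 8] covers ℝ, so ψ is surjective.
For the follow-up: the images overlap, so an x < −4 with ψ(x) = ψ(−4) exists. ψ(−4) = 8; solving −2x − 2 = 8 for x < −4 gives x = (8 + 2)/(−2) = −5.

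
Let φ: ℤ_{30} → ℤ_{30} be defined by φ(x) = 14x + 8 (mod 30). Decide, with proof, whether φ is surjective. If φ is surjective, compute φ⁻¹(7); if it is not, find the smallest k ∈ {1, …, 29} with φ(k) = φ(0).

15

Recall: surjectivity means every element of the codomain has a preimage under φ.
Since gcd(14, 30) = 2, we have 14x ≡ 0 (mod 2) for all x, so φ(x) ≡ 0 (mod 2).
But 1 ≢ 0 (mod 2), so 1 ∈ ℤ_{30} has no preimage. Therefore φ is not surjective.
Since φ is not surjective, we find the least positive k with φ(k) = φ(0): this means 14k ≡ 0 (mod 30), i.e. 30 ∣ 14k. Since gcd(14, 30) = 2, dividing through by 2 this holds exactly when 15 ∣ 7k, and as gcd(7, 15) = 1, exactly when 15 ∣ k.
The smallest positive such k is 15.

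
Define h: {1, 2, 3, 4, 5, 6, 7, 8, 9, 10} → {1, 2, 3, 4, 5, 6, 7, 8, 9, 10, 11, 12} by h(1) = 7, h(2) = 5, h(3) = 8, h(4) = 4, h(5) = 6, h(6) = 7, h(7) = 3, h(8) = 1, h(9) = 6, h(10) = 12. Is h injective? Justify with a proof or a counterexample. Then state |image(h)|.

h(1) = 7 = h(6) with 1 ≠ 6, so h is not injective.
The image of h is {1, 3, 4, 5, 6, 7, 8, 12}, which has 8 elements.

8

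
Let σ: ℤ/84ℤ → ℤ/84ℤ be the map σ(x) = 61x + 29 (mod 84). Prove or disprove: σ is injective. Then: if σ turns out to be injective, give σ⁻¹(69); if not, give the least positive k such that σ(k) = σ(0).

64

Suppose σ(a) = σ(b) in ℤ/84ℤ. Then 61a + 29 ≡ 61b + 29 (mod 84), hence 61(a − b) ≡ 0 (mod 84).
Since gcd(61, 84) = 1, 61 is invertible modulo 84, so a − b ≡ 0 (mod 84), i.e. a = b.
Therefore σ is injective.
We now compute 61⁻¹ mod 84 explicitly. Euclid's algorithm: 84 = 1·61 + 23, 61 = 2·23 + 15, 23 = 1·15 + 8, 15 = 1·8 + 7, 8 = 1·7 + 1; back-substituting gives 1 = 73·61 − 53·84, so 61⁻¹ ≡ 73 (mod 84).
Since σ is injective, we compute σ⁻¹(69): solve 61x + 29 ≡ 69 (mod 84), i.e. 61x ≡ 40 (mod 84).
Multiplying by 61⁻¹ = 73 gives x ≡ 73·40 = 2920 = 34·84 + 64 ≡ 64 (mod 84).
Check: σ(64) = 61·64 + 29 = 3933 = 46·84 + 69 ≡ 69 (mod 84).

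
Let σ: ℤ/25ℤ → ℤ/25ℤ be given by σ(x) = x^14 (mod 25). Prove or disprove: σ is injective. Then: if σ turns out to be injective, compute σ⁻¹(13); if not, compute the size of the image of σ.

σ(0) = 0^14 = 0.
σ(5): Repeated squaring mod 25: 5^1 ≡ 5, 5^2 ≡ 5² = 25 ≡ 0, 5^4 ≡ 0² = 0, 5^8 ≡ 0² = 0. Since 14 = 8 + 4 + 2, 5^14 ≡ 0·0·0: 0·0 = 0, then 0·0 = 0. So 5^14 ≡ 0 (mod 25).
So σ(0) = σ(5) = 0 while 0 ≠ 5, hence σ is not injective.
Since σ is not injective, we determine |image(σ)|. Computing x^14 mod 25 for each x (by repeated squaring, reducing mod 25 at every step), the values σ(0), σ(1), …, σ(24) are: 0, 1, 9, 19, 6, 0, 21, 24, 4, 11, 0, 16, 14, 14, 16, 0, 11, 4, 24, 21, 0, 6, 19, 9, 1.
The distinct values are {0, 1, 4, 6, 9, 11, 14, 16, 19, 21, 24}; there are 11 of them.

11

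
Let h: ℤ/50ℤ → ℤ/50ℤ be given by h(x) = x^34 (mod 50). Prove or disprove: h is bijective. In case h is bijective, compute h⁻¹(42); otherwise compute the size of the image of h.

22

h(0) = 0^34 = 0.
h(10): Repeated squaring mod 50: 10^1 ≡ 10, 10^2 ≡ 10² = 100 ≡ 0, 10^4 ≡ 0² = 0, 10^8 ≡ 0² = 0, 10^16 ≡ 0² = 0, 10^32 ≡ 0² = 0. Since 34 = 32 + 2, 10^34 ≡ 0·0: 0·0 = 0. So 10^34 ≡ 0 (mod 50).
So h(0) = h(10) = 0 while 0 ≠ 10, thus h is not injective, hence not bijective.
Since h is not bijective, we determine |image(h)|. Computing x^34 mod 50 for each x (by repeated squaring, reducing mod 50 at every step), the values h(0), h(1), …, h(49) are: 0, 1, 34, 19, 6, 25, 46, 49, 4, 11, 0, 41, 14, 39, 16, 25, 36, 29, 24, 21, 0, 31, 44, 9, 26, 25, 26, 9, 44, 31, 0, 21, 24, 29, 36, 25, 16, 39, 14, 41, 0, 11, 4, 49, 46, 25, 6, 19, 34, 1.
The distinct values are {0, 1, 4, 6, 9, 11, 14, 16, 19, 21, 24, 25, 26, 29, 31, 34, 36, 39, 41, 44, 46, 49}; there are 22 of them.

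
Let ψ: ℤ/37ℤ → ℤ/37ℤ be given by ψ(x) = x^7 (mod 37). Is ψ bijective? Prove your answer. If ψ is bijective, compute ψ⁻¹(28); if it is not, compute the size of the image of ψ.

Since 37 is prime, the nonzero elements of ℤ/37ℤ form a cyclic group of order 36.
As gcd(7, 36) = 1, raising to the 7th power is a bijection on this group: if x_1^7 ≡ x_2^7 then (x_1x_2^{−1})^7 = 1, and the only element of order dividing gcd(7, 36) = 1 is 1, so x_1 = x_2.
With ψ(0) = 0 this makes ψ injective on all of ℤ/37ℤ, hence bijective (finite equal-size domain and codomain). In particular ψ is bijective.
Since ψ is bijective, we find the preimage of 28. The inverse of x ↦ x^7 on (ℤ/37ℤ)^× is x ↦ x^31, because 7·31 = 217 = 6·36 + 1 ≡ 1 (mod 36) and x^{36} = 1 for x ≠ 0 (Fermat). So ψ⁻¹(28) = 28^31 mod 37.
Repeated squaring mod 37: 28^1 ≡ 28, 28^2 ≡ 28² = 784 ≡ 7, 28^4 ≡ 7² = 49 ≡ 12, 28^8 ≡ 12² = 144 ≡ 33, 28^16 ≡ 33² = 1089 ≡ 16. Since 31 = 16 + 8 + 4 + 2 + 1, 28^31 ≡ 16·33·12·7·28: 16·33 = 528 ≡ 10, then 10·12 = 120 ≡ 9, then 9·7 = 63 ≡ 26, then 26·28 = 728 ≡ 25. So 28^31 ≡ 25 (mod 37).
Hence ψ⁻¹(28) = 25.

25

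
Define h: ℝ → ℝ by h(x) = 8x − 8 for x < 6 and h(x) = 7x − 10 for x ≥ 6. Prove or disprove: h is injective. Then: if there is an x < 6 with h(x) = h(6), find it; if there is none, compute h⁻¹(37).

5

Both pieces are strictly increasing (slopes 8 and 7), so each is injective on its own interval.
The left piece maps (−∞, 6) onto (−∞, 40); the right piece maps [6, ∞) onto [32, ∞).
These images overlap. In particular h(6) = 32 (right piece), and solving 8x − 8 = 32 on the left piece gives x = 5 < 6.
So h(5) = h(6) with 5 ≠ 6, and h is not injective. This x = 5 is the requested value below 6.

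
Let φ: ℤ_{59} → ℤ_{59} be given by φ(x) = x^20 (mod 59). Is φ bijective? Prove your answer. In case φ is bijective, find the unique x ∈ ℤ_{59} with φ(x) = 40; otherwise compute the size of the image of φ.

φ(29): Repeated squaring mod 59: 29^1 ≡ 29, 29^2 ≡ 29² = 841 ≡ 15, 29^4 ≡ 15² = 225 ≡ 48, 29^8 ≡ 48² = 2304 ≡ 3, 29^16 ≡ 3² = 9. Since 20 = 16 + 4, 29^20 ≡ 9·48: 9·48 = 432 ≡ 19. So 29^20 ≡ 19 (mod 59).
φ(30): Repeated squaring mod 59: 30^1 ≡ 30, 30^2 ≡ 30² = 900 ≡ 15, 30^4 ≡ 15² = 225 ≡ 48, 30^8 ≡ 48² = 2304 ≡ 3, 30^16 ≡ 3² = 9. Since 20 = 16 + 4, 30^20 ≡ 9·48: 9·48 = 432 ≡ 19. So 30^20 ≡ 19 (mod 59).
So φ(29) = φ(30) = 19 while 29 ≠ 30, therefore φ is not injective, hence not bijective.
Since φ is not bijective, we determine |image(φ)|. Computing x^20 mod 59 for each x (by repeated squaring, reducing mod 59 at every step), the values φ(0), φ(1), …, φ(58) are: 0, 1, 28, 41, 17, 16, 27, 25, 4, 29, 35, 49, 48, 57, 51, 7, 53, 26, 45, 5, 36, 22, 15, 21, 46, 20, 3, 9, 12, 19, 19, 12, 9, 3, 20, 46, 21, 15, 22, 36, 5, 45, 26, 53, 7, 51, 57, 48, 49, 35, 29, 4, 25, 27, 16, 17, 41, 28, 1.
The distinct values are {0, 1, 3, 4, 5, 7, 9, 12, 15, 16, 17, 19, 20, 21, 22, 25, 26, 27, 28, 29, 35, 36, 41, 45, 46, 48, 49, 51, 53, 57}; there are 30 of them.

30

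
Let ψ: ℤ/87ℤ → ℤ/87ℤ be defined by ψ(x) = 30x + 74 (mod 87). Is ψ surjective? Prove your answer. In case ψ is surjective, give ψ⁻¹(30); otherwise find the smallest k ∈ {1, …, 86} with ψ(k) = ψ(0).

Since gcd(30, 87) = 3, we have 30x ≡ 0 (mod 3) for all x, so ψ(x) ≡ 2 (mod 3).
But 0 ≢ 2 (mod 3), so 0 ∈ ℤ/87ℤ has no preimage. Hence ψ is not surjective.
Since ψ is not surjective, we find the least positive k with ψ(k) = ψ(0): this means 30k ≡ 0 (mod 87), i.e. 87 ∣ 30k. Since gcd(30, 87) = 3, dividing through by 3 this holds exactly when 29 ∣ 10k, and as gcd(10, 29) = 1, exactly when 29 ∣ k.
The smallest positive such k is 29.

29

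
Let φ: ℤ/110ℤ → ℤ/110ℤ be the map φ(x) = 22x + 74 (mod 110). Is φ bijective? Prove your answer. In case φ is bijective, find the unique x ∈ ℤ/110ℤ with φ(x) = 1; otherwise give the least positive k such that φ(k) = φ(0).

Recall that φ is injective when φ(u) = φ(v) forces u = v.
We have gcd(22, 110) = 22 > 1. Taking u = 0 and v = 5: φ(0) = 74 and φ(5) = 22·5 + 74 = 184 ≡ 74 (mod 110).
So φ(0) = φ(5) while 0 ≠ 5, therefore φ is not injective, hence not bijective.
Since φ is not bijective, we find the least positive k with φ(k) = φ(0): this means 22k ≡ 0 (mod 110), i.e. 110 ∣ 22k. Since gcd(22, 110) = 22, dividing through by 22 this holds exactly when 5 ∣ k.
The smallest positive such k is 5.

5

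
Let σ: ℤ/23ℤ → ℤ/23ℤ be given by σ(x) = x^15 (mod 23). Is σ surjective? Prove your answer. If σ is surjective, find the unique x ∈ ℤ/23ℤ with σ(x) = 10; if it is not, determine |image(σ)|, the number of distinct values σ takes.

11

Since 23 is prime, the nonzero elements of ℤ/23ℤ form a cyclic group of order 22.
As gcd(15, 22) = 1, raising to the 15th power is a bijection on this group: if u^15 ≡ v^15 then (uv^{−1})^15 = 1, and the only element of order dividing gcd(15, 22) = 1 is 1, so u = v.
With σ(0) = 0 this makes σ injective on all of ℤ/23ℤ, hence bijective (finite equal-size domain and codomain). In particular σ is surjective.
Since σ is surjective, we find the preimage of 10. The inverse of x ↦ x^15 on (ℤ/23ℤ)^× is x ↦ x^3, because 15·3 = 45 = 2·22 + 1 ≡ 1 (mod 22) and x^{22} = 1 for x ≠ 0 (Fermat). So σ⁻¹(10) = 10^3 mod 23.
Repeated squaring mod 23: 10^1 ≡ 10, 10^2 ≡ 10² = 100 ≡ 8. Since 3 = 2 + 1, 10^3 ≡ 8·10: 8·10 = 80 ≡ 11. So 10^3 ≡ 11 (mod 23).
Hence σ⁻¹(10) = 11.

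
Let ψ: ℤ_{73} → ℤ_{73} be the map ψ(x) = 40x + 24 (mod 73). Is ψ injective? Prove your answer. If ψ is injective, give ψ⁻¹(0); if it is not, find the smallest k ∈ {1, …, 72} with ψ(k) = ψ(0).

14

Recall: ψ is injective if ψ(u) = ψ(v) implies u = v.
If ψ(u) = ψ(v), then 40u ≡ 40v (mod 73). Because gcd(40, 73) = 1, we may cancel 40 to get u ≡ v (mod 73).
Thus ψ is injective.
We now compute 40⁻¹ mod 73 explicitly. Euclid's algorithm: 73 = 1·40 + 33, 40 = 1·33 + 7, 33 = 4·7 + 5, 7 = 1·5 + 2, 5 = 2·2 + 1; back-substituting gives 1 = 42·40 − 23·73, so 40⁻¹ ≡ 42 (mod 73).
Since ψ is injective, we find ψ⁻¹(0): we need 40x ≡ 0 − 24 ≡ 49 (mod 73). Using 40⁻¹ = 42: x ≡ 42·49 = 2058 = 28·73 + 14, so x = 14.
Check: ψ(14) = 40·14 + 24 = 584 = 8·73 + 0 ≡ 0 (mod 73).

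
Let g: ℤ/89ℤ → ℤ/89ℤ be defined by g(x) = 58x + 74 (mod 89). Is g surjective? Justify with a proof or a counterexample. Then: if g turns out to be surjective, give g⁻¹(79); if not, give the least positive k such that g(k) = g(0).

63

Since gcd(58, 89) = 1, 58 is invertible modulo 89. Euclid's algorithm: 89 = 1·58 + 31, 58 = 1·31 + 27, 31 = 1·27 + 4, 27 = 6·4 + 3, 4 = 1·3 + 1; back-substituting gives 1 = 66·58 − 43·89, so 58⁻¹ ≡ 66 (mod 89).
For any y ∈ ℤ/89ℤ, x = 66(y − 74) mod 89 satisfies g(x) = 58·66(y − 74) + 74 ≡ y (since 58·66 ≡ 1 mod 89). So every y has a preimage.
Thus g is surjective.
Since g is surjective, we find g⁻¹(79): we need 58x ≡ 79 − 74 ≡ 5 (mod 89). Using 58⁻¹ = 66: x ≡ 66·5 = 330 = 3·89 + 63, so x = 63.
Check: g(63) = 58·63 + 74 = 3728 = 41·89 + 79 ≡ 79 (mod 89).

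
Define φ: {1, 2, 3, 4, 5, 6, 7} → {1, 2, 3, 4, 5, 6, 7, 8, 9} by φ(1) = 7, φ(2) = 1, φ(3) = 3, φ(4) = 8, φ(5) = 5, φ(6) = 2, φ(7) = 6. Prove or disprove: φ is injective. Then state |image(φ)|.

The values φ(1), …, φ(7) are 7, 1, 3, 8, 5, 2, 6 — all distinct.
So φ(a) = φ(b) only when a = b, and φ is injective.
The image of φ is {1, 2, 3, 5, 6, 7, 8}, which has 7 elements.

7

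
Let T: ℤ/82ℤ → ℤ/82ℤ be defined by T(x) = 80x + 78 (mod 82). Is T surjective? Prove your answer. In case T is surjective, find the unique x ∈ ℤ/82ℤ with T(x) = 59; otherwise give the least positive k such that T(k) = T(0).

Since gcd(80, 82) = 2, we have 80x ≡ 0 (mod 2) for all x, so T(x) ≡ 0 (mod 2).
But 1 ≢ 0 (mod 2), so 1 ∈ ℤ/82ℤ has no preimage. Thus T is not surjective.
Since T is not surjective, we find the least positive k with T(k) = T(0): this means 80k ≡ 0 (mod 82), i.e. 82 ∣ 80k. Since gcd(80, 82) = 2, dividing through by 2 this holds exactly when 41 ∣ 40k, and as gcd(40, 41) = 1, exactly when 41 ∣ k.
The smallest positive such k is 41.

41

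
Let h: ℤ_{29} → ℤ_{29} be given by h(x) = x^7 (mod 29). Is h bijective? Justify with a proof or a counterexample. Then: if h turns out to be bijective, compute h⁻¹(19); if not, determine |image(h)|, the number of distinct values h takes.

5

h(2): Repeated squaring mod 29: 2^1 ≡ 2, 2^2 ≡ 2² = 4, 2^4 ≡ 4² = 16. Since 7 = 4 + 2 + 1, 2^7 ≡ 16·4·2: 16·4 = 64 ≡ 6, then 6·2 = 12. So 2^7 ≡ 12 (mod 29).
h(3): Repeated squaring mod 29: 3^1 ≡ 3, 3^2 ≡ 3² = 9, 3^4 ≡ 9² = 81 ≡ 23. Since 7 = 4 + 2 + 1, 3^7 ≡ 23·9·3: 23·9 = 207 ≡ 4, then 4·3 = 12. So 3^7 ≡ 12 (mod 29).
So h(2) = h(3) = 12 while 2 ≠ 3, thus h is not injective, hence not bijective.
Since h is not bijective, we determine |image(h)|. Computing x^7 mod 29 for each x (by repeated squaring, reducing mod 29 at every step), the values h(0), h(1), …, h(28) are: 0, 1, 12, 12, 28, 28, 28, 1, 17, 28, 17, 12, 17, 28, 12, 17, 1, 12, 17, 12, 1, 12, 28, 1, 1, 1, 17, 17, 28.
The distinct values are {0, 1, 12, 17, 28}; there are 5 of them.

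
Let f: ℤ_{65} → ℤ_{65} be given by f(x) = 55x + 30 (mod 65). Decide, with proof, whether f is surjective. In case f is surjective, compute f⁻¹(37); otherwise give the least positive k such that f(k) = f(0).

Since gcd(55, 65) = 5, we have 55x ≡ 0 (mod 5) for all x, so f(x) ≡ 0 (mod 5).
But 1 ≢ 0 (mod 5), so 1 ∈ ℤ_{65} has no preimage. Hence f is not surjective.
Since f is not surjective, we find the least positive k with f(k) = f(0): this means 55k ≡ 0 (mod 65), i.e. 65 ∣ 55k. Since gcd(55, 65) = 5, dividing through by 5 this holds exactly when 13 ∣ 11k, and as gcd(11, 13) = 1, exactly when 13 ∣ k.
The smallest positive such k is 13.

13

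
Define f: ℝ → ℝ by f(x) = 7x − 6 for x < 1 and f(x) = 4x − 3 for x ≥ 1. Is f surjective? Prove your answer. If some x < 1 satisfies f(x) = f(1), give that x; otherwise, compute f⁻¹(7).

Both pieces are strictly increasing (slopes 7 and 4), so each is injective on its own interval.
The left piece maps (−∞, 1) onto (−∞, 1); the right piece maps [1, ∞) onto [1, ∞).
These images together cover ℝ, so f is surjective.
Because the two images are disjoint, no x < 1 has f(x) = f(1), so we compute f⁻¹(7): 7 lies in [1, ∞), so solve 4x − 3 = 7: x = (7 + 3)/4 = 5/2.

5/2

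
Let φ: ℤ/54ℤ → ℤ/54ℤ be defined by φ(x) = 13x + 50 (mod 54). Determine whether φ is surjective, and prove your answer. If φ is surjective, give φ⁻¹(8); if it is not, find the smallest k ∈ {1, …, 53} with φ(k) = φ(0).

30

Since gcd(13, 54) = 1, 13 is invertible modulo 54. Euclid's algorithm: 54 = 4·13 + 2, 13 = 6·2 + 1; back-substituting gives 1 = 25·13 − 6·54, so 13⁻¹ ≡ 25 (mod 54).
Then y ↦ 25(y − 50) is a two-sided inverse to φ, so every y ∈ ℤ/54ℤ has a preimage.
Hence φ is surjective.
Since φ is surjective, we compute φ⁻¹(8): solve 13x + 50 ≡ 8 (mod 54), i.e. 13x ≡ 12 (mod 54).
Multiplying by 13⁻¹ = 25 gives x ≡ 25·12 = 300 = 5·54 + 30 ≡ 30 (mod 54).
Check: φ(30) = 13·30 + 50 = 440 = 8·54 + 8 ≡ 8 (mod 54).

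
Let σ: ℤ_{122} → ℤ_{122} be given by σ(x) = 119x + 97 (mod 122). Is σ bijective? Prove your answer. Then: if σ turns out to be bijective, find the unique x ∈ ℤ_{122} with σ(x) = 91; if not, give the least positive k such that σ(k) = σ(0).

2

If σ(x_1) = σ(x_2), then 119x_1 ≡ 119x_2 (mod 122). Because gcd(119, 122) = 1, we may cancel 119 to get x_1 ≡ x_2 (mod 122).
We now compute 119⁻¹ mod 122 explicitly. Euclid's algorithm: 122 = 1·119 + 3, 119 = 39·3 + 2, 3 = 1·2 + 1; back-substituting gives 1 = 81·119 − 79·122, so 119⁻¹ ≡ 81 (mod 122).
For any y ∈ ℤ_{122}, x = 81(y − 97) mod 122 satisfies σ(x) = 119·81(y − 97) + 97 ≡ y (since 119·81 ≡ 1 mod 122). So every y has a preimage.
So σ is bijective.
Since σ is bijective, we compute σ⁻¹(91): solve 119x + 97 ≡ 91 (mod 122), i.e. 119x ≡ 116 (mod 122).
Multiplying by 119⁻¹ = 81 gives x ≡ 81·116 = 9396 = 77·122 + 2 ≡ 2 (mod 122).
Check: σ(2) = 119·2 + 97 = 335 = 2·122 + 91 ≡ 91 (mod 122).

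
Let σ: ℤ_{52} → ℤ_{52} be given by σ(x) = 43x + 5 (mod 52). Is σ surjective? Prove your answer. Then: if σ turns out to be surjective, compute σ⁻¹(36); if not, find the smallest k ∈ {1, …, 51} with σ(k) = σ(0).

Recall: σ is surjective if every y in the codomain equals σ(x) for some x in the domain.
Since gcd(43, 52) = 1, 43 is invertible modulo 52. Euclid's algorithm: 52 = 1·43 + 9, 43 = 4·9 + 7, 9 = 1·7 + 2, 7 = 3·2 + 1; back-substituting gives 1 = 23·43 − 19·52, so 43⁻¹ ≡ 23 (mod 52).
Then y ↦ 23(y − 5) is a two-sided inverse to σ, so every y ∈ ℤ_{52} has a preimage.
Therefore σ is surjective.
Since σ is surjective, we compute σ⁻¹(36): solve 43x + 5 ≡ 36 (mod 52), i.e. 43x ≡ 31 (mod 52).
Multiplying by 43⁻¹ = 23 gives x ≡ 23·31 = 713 = 13·52 + 37 ≡ 37 (mod 52).
Check: σ(37) = 43·37 + 5 = 1596 = 30·52 + 36 ≡ 36 (mod 52).

37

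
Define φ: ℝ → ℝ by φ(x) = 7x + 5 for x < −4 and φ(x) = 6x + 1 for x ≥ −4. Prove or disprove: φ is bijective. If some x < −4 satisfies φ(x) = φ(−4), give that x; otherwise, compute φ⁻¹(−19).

Both pieces are strictly increasing (slopes 7 and 6), so each is injective on its own interval.
The left piece maps (−∞, −4) onto (−∞, −23); the right piece maps [−4, ∞) onto [−23, ∞).
Since −23 = −23, the images partition ℝ: φ is injective and surjective, hence bijective.
Because the two images are disjoint, no x < −4 has φ(x) = φ(−4), so we compute φ⁻¹(−19): −19 lies in [−23, ∞), so solve 6x + 1 = −19: x = (−19 − 1)/6 = −10/3.

-10/3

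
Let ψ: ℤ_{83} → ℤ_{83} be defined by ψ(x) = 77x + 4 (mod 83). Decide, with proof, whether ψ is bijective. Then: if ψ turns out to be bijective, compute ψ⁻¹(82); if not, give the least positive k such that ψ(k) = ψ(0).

If ψ(a) = ψ(b), then 77a ≡ 77b (mod 83). Because gcd(77, 83) = 1, we may cancel 77 to get a ≡ b (mod 83).
We now compute 77⁻¹ mod 83 explicitly. Euclid's algorithm: 83 = 1·77 + 6, 77 = 12·6 + 5, 6 = 1·5 + 1; back-substituting gives 1 = 69·77 − 64·83, so 77⁻¹ ≡ 69 (mod 83).
For any y ∈ ℤ_{83}, x = 69(y − 4) mod 83 satisfies ψ(x) = 77·69(y − 4) + 4 ≡ y (since 77·69 ≡ 1 mod 83). So every y has a preimage.
Therefore ψ is bijective.
Since ψ is bijective, we find ψ⁻¹(82): we need 77x ≡ 82 − 4 ≡ 78 (mod 83). Using 77⁻¹ = 69: x ≡ 69·78 = 5382 = 64·83 + 70, so x = 70.
Check: ψ(70) = 77·70 + 4 = 5394 = 64·83 + 82 ≡ 82 (mod 83).

70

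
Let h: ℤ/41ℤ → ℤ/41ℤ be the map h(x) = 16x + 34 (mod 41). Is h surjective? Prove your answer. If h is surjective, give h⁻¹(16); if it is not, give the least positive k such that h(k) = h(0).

4

By definition, surjectivity means every element of the codomain has a preimage under h.
Since gcd(16, 41) = 1, 16 is invertible modulo 41. Euclid's algorithm: 41 = 2·16 + 9, 16 = 1·9 + 7, 9 = 1·7 + 2, 7 = 3·2 + 1; back-substituting gives 1 = 18·16 − 7·41, so 16⁻¹ ≡ 18 (mod 41).
For any y ∈ ℤ/41ℤ, x = 18(y − 34) mod 41 satisfies h(x) = 16·18(y − 34) + 34 ≡ y (since 16·18 ≡ 1 mod 41). So every y has a preimage.
Hence h is surjective.
Since h is surjective, we find h⁻¹(16): we need 16x ≡ 16 − 34 ≡ 23 (mod 41). Using 16⁻¹ = 18: x ≡ 18·23 = 414 = 10·41 + 4, so x = 4.
Check: h(4) = 16·4 + 34 = 98 = 2·41 + 16 ≡ 16 (mod 41).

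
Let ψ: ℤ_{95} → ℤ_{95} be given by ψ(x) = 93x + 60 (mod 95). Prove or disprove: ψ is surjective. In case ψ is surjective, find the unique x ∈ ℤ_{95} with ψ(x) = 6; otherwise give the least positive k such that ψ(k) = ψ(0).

27

Recall that ψ is surjective if every y in the codomain equals ψ(x) for some x in the domain.
Since gcd(93, 95) = 1, 93 is invertible modulo 95. Euclid's algorithm: 95 = 1·93 + 2, 93 = 46·2 + 1; back-substituting gives 1 = 47·93 − 46·95, so 93⁻¹ ≡ 47 (mod 95).
Then y ↦ 47(y − 60) is a two-sided inverse to ψ, so every y ∈ ℤ_{95} has a preimage.
So ψ is surjective.
Since ψ is surjective, we find ψ⁻¹(6): we need 93x ≡ 6 − 60 ≡ 41 (mod 95). Using 93⁻¹ = 47: x ≡ 47·41 = 1927 = 20·95 + 27, so x = 27.
Check: ψ(27) = 93·27 + 60 = 2571 = 27·95 + 6 ≡ 6 (mod 95).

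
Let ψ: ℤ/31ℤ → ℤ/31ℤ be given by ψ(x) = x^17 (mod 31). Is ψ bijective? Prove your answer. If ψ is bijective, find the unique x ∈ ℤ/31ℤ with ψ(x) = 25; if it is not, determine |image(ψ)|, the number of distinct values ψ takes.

Since 31 is prime, the nonzero elements of ℤ/31ℤ form a cyclic group of order 30.
As gcd(17, 30) = 1, raising to the 17th power is a bijection on this group: if s^17 ≡ t^17 then (st^{−1})^17 = 1, and the only element of order dividing gcd(17, 30) = 1 is 1, so s = t.
With ψ(0) = 0 this makes ψ injective on all of ℤ/31ℤ, hence bijective (finite equal-size domain and codomain). In particular ψ is bijective.
Since ψ is bijective, we find the preimage of 25. The inverse of x ↦ x^17 on (ℤ/31ℤ)^× is x ↦ x^23, because 17·23 = 391 = 13·30 + 1 ≡ 1 (mod 30) and x^{30} = 1 for x ≠ 0 (Fermat). So ψ⁻¹(25) = 25^23 mod 31.
Repeated squaring mod 31: 25^1 ≡ 25, 25^2 ≡ 25² = 625 ≡ 5, 25^4 ≡ 5² = 25, 25^8 ≡ 25² = 625 ≡ 5, 25^16 ≡ 5² = 25. Since 23 = 16 + 4 + 2 + 1, 25^23 ≡ 25·25·5·25: 25·25 = 625 ≡ 5, then 5·5 = 25, then 25·25 = 625 ≡ 5. So 25^23 ≡ 5 (mod 31).
Hence ψ⁻¹(25) = 5.

5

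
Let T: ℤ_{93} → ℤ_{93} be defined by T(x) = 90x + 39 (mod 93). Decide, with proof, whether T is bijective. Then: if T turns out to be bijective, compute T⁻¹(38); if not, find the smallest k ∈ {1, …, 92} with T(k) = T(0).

Recall that T is injective when T(a) = T(b) forces a = b.
We have gcd(90, 93) = 3 > 1. Taking a = 0 and b = 31: T(0) = 39 and T(31) = 90·31 + 39 = 2829 ≡ 39 (mod 93).
So T(0) = T(31) while 0 ≠ 31, thus T is not injective, hence not bijective.
Since T is not bijective, we find the least positive k with T(k) = T(0): this means 90k ≡ 0 (mod 93), i.e. 93 ∣ 90k. Since gcd(90, 93) = 3, dividing through by 3 this holds exactly when 31 ∣ 30k, and as gcd(30, 31) = 1, exactly when 31 ∣ k.
The smallest positive such k is 31.

31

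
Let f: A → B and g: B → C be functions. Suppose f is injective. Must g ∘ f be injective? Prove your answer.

not injective

No. Take A = B = C = {0, 1}, f = identity (injective), and g(x) = 0 for every x.
Then (g ∘ f)(0) = 0 = (g ∘ f)(1) with 0 ≠ 1, so g ∘ f is not injective.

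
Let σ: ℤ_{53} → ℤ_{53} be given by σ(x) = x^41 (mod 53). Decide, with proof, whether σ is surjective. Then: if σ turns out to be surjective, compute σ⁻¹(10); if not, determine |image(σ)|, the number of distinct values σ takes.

13

Since 53 is prime, the nonzero elements of ℤ_{53} form a cyclic group of order 52.
As gcd(41, 52) = 1, raising to the 41st power is a bijection on this group: if s^41 ≡ t^41 then (st^{−1})^41 = 1, and the only element of order dividing gcd(41, 52) = 1 is 1, so s = t.
With σ(0) = 0 this makes σ injective on all of ℤ_{53}, hence bijective (finite equal-size domain and codomain). In particular σ is surjective.
Since σ is surjective, we find the preimage of 10. The inverse of x ↦ x^41 on (ℤ_{53})^× is x ↦ x^33, because 41·33 = 1353 = 26·52 + 1 ≡ 1 (mod 52) and x^{52} = 1 for x ≠ 0 (Fermat). So σ⁻¹(10) = 10^33 mod 53.
Repeated squaring mod 53: 10^1 ≡ 10, 10^2 ≡ 10² = 100 ≡ 47, 10^4 ≡ 47² = 2209 ≡ 36, 10^8 ≡ 36² = 1296 ≡ 24, 10^16 ≡ 24² = 576 ≡ 46, 10^32 ≡ 46² = 2116 ≡ 49. Since 33 = 32 + 1, 10^33 ≡ 49·10: 49·10 = 490 ≡ 13. So 10^33 ≡ 13 (mod 53).
Hence σ⁻¹(10) = 13.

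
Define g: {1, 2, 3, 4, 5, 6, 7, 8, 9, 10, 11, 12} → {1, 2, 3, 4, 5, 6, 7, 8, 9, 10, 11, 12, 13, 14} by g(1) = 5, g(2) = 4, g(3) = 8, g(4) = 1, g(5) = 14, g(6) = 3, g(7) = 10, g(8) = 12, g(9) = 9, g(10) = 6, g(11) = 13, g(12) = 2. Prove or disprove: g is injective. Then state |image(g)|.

The values g(1), …, g(12) are 5, 4, 8, 1, 14, 3, 10, 12, 9, 6, 13, 2 — all distinct.
So g(u) = g(v) only when u = v, and g is injective.
The image of g is {1, 2, 3, 4, 5, 6, 8, 9, 10, 12, 13, 14}, which has 12 elements.

12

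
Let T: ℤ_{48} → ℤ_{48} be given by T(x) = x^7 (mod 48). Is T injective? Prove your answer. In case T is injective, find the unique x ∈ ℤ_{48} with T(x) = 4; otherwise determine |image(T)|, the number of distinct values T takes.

T(0) = 0^7 = 0.
T(6): Repeated squaring mod 48: 6^1 ≡ 6, 6^2 ≡ 6² = 36, 6^4 ≡ 36² = 1296 ≡ 0. Since 7 = 4 + 2 + 1, 6^7 ≡ 0·36·6: 0·36 = 0, then 0·6 = 0. So 6^7 ≡ 0 (mod 48).
So T(0) = T(6) = 0 while 0 ≠ 6, so T is not injective.
Since T is not injective, we determine |image(T)|. Computing x^7 mod 48 for each x (by repeated squaring, reducing mod 48 at every step), the values T(0), T(1), …, T(47) are: 0, 1, 32, 27, 16, 29, 0, 7, 32, 9, 16, 35, 0, 37, 32, 15, 16, 17, 0, 43, 32, 45, 16, 23, 0, 25, 32, 3, 16, 5, 0, 31, 32, 33, 16, 11, 0, 13, 32, 39, 16, 41, 0, 19, 32, 21, 16, 47.
The distinct values are {0, 1, 3, 5, 7, 9, 11, 13, 15, 16, 17, 19, 21, 23, 25, 27, 29, 31, 32, 33, 35, 37, 39, 41, 43, 45, 47}; there are 27 of them.

27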